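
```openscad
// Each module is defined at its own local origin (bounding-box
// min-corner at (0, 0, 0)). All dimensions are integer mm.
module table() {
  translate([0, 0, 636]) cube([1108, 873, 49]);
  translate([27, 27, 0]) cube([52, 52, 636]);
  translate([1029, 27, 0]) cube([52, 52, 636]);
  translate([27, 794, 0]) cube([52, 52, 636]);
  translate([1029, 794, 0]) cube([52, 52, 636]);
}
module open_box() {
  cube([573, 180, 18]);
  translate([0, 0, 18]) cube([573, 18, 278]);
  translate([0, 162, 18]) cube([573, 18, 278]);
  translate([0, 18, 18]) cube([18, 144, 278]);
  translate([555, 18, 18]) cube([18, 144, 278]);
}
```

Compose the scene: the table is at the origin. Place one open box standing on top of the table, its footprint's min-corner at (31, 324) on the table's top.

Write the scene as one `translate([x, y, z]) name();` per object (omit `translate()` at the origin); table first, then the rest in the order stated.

table();
translate([31, 324, 685]) open_box();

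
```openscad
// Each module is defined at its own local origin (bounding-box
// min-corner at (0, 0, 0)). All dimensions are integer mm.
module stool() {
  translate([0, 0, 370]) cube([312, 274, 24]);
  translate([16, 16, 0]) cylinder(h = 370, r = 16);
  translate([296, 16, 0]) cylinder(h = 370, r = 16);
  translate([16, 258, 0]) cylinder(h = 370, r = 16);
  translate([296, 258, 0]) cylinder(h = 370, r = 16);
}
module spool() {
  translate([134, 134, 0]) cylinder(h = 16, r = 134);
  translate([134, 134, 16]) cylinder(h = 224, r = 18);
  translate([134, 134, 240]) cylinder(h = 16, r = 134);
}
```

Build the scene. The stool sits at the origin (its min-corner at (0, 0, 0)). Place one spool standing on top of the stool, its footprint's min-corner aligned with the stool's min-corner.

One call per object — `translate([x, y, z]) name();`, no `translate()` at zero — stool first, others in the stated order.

stool();
translate([0, 0, 394]) spool();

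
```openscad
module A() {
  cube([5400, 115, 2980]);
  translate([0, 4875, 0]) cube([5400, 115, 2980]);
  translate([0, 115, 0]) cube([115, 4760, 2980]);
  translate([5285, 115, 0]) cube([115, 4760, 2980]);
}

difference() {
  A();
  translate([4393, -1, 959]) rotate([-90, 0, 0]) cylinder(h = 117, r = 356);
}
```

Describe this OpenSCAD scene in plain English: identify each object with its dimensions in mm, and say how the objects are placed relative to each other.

A is a box-shaped house frame (walls only): outside footprint 5400×4990 mm, wall height 2980 mm, wall thickness 115 mm. The two y-facing walls run the full x-width; the two x-facing walls fit between the inner faces of the y-facing walls.

The house frame has a circular hole of radius 356 mm through its front wall, centred at (x = 4393, z = 959).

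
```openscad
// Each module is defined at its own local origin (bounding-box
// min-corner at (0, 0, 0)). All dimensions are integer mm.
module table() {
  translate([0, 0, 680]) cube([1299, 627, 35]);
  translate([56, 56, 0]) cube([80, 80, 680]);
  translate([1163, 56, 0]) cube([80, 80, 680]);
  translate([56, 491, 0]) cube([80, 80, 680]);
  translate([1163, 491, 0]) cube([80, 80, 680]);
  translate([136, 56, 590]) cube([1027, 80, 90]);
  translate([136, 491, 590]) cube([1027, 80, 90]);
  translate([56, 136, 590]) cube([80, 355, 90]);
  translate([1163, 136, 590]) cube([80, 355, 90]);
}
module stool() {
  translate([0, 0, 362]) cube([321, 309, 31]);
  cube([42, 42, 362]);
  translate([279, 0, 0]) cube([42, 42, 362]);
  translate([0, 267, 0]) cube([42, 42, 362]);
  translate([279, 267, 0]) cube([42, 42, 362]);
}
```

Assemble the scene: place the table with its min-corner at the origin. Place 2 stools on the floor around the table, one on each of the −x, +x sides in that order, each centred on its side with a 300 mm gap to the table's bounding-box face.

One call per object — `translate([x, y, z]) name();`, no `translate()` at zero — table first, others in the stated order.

table();
translate([-621, 159, 0]) stool();
translate([1599, 159, 0]) stool();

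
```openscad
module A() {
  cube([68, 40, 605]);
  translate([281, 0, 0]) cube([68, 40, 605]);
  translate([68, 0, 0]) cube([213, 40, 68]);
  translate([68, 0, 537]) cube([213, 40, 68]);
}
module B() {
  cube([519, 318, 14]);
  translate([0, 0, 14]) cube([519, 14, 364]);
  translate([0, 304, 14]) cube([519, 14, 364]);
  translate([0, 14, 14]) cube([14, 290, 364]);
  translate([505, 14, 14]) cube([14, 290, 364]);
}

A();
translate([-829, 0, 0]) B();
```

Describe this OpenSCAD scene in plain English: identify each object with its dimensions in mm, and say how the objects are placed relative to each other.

A is a rectangular picture frame lying in the x–z plane (depth along y). The opening is 213 mm wide (x) by 469 mm tall (z), surrounded by a border 68 mm wide on all four sides. The frame is 40 mm deep and is made of two full-height vertical stiles with two horizontal rails fitted between them.

B is an open storage box with external size 519×318×378 mm and wall thickness 14 mm (the base is also 14 mm thick). The base covers the whole footprint; the four walls stand on the base, with the y-facing walls full-width and the x-facing walls fitting between their inner faces.

The open box is on the floor beside the picture frame on its −x side.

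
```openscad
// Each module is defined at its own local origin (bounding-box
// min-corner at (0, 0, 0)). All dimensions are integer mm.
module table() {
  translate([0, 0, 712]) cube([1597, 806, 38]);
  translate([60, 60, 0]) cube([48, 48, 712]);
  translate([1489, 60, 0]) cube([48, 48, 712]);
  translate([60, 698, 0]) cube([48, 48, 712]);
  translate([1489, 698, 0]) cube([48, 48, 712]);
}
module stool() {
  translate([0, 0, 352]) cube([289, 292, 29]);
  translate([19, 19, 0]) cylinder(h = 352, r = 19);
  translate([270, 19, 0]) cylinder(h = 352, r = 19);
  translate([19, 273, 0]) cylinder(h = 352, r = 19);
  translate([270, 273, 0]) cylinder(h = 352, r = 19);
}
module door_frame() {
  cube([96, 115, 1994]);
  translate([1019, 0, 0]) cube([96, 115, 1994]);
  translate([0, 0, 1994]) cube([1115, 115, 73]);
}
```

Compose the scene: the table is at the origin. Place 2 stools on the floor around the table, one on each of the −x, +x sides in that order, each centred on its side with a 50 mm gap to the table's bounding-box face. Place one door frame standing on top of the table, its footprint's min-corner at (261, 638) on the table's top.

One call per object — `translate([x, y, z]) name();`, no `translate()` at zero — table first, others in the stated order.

table();
translate([-339, 257, 0]) stool();
translate([1647, 257, 0]) stool();
translate([261, 638, 750]) door_frame();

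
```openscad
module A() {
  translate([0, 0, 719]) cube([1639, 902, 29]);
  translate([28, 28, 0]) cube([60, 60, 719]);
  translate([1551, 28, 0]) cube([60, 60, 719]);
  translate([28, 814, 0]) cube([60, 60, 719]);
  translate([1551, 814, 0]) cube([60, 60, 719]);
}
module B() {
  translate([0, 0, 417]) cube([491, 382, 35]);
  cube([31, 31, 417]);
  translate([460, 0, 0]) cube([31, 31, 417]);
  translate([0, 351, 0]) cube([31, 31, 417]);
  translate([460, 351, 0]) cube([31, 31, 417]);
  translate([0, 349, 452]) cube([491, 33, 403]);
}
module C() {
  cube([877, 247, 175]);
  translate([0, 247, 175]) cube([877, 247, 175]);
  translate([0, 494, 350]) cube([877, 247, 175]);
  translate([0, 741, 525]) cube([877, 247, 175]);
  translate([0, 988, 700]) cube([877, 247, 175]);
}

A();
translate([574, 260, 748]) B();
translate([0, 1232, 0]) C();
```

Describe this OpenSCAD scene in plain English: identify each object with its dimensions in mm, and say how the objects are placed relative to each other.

A is a rectangular dining table. The top is 1639×902×29 mm with its upper surface at z = 748 mm. It stands on four 60×60 mm square legs, each inset 28 mm from the nearest pair of top edges, running from the floor to the underside of the top.

B is a chair. The seat is a 491×382×35 mm slab with its top at z = 452 mm, on four 31×31 mm corner legs (flush with the seat edges, standing on z = 0). A flat backrest 33 mm thick, 403 mm tall, spans the full seat width and rises from the seat top along its +y edge, rear face flush with the rear of the seat.

C is a run of 5 identical solid stair steps. Each tread is 877×247 mm and each step block is 175 mm high. Step 1 rests on the floor; step k is offset from step 1 by (k−1)×247 mm in y and (k−1)×175 mm in z.

The chair is on top of the table, centred. The staircase is on the floor beside the table on its +y side.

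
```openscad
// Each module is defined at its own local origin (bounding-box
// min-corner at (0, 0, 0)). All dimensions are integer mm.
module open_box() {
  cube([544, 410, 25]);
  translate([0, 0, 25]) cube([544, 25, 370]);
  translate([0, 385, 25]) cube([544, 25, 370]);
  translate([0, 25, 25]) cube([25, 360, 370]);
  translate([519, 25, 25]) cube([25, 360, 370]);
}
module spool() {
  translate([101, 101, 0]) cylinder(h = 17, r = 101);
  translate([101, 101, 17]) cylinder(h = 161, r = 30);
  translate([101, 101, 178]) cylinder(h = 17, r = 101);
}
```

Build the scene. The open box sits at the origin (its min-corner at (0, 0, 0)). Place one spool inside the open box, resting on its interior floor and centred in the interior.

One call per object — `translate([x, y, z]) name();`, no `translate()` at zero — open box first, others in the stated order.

open_box();
translate([171, 104, 25]) spool();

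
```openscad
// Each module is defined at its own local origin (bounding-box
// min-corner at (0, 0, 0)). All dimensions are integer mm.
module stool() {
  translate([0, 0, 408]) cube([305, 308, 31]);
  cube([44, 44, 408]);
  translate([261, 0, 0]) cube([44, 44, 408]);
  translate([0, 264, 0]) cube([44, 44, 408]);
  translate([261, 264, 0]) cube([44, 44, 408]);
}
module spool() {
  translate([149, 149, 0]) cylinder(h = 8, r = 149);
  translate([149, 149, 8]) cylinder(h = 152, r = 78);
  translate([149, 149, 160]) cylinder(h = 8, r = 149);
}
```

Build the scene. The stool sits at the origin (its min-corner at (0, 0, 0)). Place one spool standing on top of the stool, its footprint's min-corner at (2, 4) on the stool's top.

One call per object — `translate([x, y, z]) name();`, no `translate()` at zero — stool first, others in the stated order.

stool();
translate([2, 4, 439]) spool();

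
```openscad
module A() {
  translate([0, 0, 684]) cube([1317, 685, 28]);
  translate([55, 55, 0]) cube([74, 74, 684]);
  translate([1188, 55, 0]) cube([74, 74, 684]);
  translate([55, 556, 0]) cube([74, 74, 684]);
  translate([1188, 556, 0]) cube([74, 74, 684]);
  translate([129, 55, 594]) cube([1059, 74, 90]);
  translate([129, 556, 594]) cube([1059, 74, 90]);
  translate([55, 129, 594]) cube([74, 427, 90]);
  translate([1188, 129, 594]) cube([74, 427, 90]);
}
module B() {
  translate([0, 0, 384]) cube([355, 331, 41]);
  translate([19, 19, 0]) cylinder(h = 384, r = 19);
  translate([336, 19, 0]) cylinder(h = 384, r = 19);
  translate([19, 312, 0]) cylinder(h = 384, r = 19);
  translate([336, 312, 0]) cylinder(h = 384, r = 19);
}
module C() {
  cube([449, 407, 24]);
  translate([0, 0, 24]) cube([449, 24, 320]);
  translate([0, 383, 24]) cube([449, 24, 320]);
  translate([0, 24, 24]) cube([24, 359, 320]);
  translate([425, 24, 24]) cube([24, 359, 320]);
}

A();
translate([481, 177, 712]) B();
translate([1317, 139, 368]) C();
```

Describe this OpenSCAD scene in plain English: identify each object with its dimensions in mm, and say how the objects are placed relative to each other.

A is a rectangular dining table. The top is 1317×685×28 mm with its upper surface at z = 712 mm. It stands on four 74×74 mm square legs, each inset 55 mm from the nearest pair of top edges, running from the floor to the underside of the top. Four apron rails, 74 mm thick and 90 mm tall, run between adjacent legs with their top edges flush with the underside of the top and their outer faces flush with the legs' outer faces.

B is a four-legged stool. The seat is 355×331 mm, 41 mm thick, top at z = 425 mm. It stands on four round legs, each 38 mm in diameter, from z = 0 to the seat underside, each leg's axis is inset half a diameter from the nearest pair of seat edges (so the leg's bounding box is flush with the corner).

C is an open storage box with external size 449×407×344 mm and wall thickness 24 mm (the base is also 24 mm thick). The base covers the whole footprint; the four walls stand on the base, with the y-facing walls full-width and the x-facing walls fitting between their inner faces.

The stool is on top of the table, centred. The open box is beside the table with their tops flush at z = 712.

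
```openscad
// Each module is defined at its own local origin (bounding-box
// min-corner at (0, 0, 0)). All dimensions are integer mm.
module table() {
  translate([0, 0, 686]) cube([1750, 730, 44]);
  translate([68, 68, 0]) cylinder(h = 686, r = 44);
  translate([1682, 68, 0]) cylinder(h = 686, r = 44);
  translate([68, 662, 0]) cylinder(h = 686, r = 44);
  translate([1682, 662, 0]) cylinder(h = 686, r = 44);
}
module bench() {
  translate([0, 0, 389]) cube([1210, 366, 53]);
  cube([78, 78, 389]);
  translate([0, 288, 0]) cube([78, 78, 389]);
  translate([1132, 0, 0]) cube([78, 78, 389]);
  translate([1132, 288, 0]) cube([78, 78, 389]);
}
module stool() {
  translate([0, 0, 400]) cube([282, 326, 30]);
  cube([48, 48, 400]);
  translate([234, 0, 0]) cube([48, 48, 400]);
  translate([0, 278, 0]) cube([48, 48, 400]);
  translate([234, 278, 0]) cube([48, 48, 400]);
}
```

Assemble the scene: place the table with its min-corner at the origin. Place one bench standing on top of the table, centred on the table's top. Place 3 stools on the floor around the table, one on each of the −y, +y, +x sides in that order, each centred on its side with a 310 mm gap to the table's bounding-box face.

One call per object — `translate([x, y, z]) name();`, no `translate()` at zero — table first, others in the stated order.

table();
translate([270, 182, 730]) bench();
translate([734, -636, 0]) stool();
translate([734, 1040, 0]) stool();
translate([2060, 202, 0]) stool();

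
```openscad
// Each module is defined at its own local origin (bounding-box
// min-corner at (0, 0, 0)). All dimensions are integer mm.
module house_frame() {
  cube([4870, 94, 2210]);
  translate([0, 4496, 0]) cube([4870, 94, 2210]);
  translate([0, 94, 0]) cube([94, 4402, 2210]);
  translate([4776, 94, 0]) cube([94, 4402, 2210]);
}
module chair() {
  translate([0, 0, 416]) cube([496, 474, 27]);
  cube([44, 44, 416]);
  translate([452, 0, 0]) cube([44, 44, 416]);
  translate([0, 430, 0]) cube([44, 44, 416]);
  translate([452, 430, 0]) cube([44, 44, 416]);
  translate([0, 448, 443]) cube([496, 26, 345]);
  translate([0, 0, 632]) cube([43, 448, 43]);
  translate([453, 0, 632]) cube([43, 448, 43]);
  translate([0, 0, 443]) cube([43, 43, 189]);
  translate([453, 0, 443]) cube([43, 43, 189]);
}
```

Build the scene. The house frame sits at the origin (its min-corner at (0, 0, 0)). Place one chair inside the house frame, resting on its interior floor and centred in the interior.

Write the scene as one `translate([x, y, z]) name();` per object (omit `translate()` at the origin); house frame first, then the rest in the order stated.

house_frame();
translate([2187, 2058, 0]) chair();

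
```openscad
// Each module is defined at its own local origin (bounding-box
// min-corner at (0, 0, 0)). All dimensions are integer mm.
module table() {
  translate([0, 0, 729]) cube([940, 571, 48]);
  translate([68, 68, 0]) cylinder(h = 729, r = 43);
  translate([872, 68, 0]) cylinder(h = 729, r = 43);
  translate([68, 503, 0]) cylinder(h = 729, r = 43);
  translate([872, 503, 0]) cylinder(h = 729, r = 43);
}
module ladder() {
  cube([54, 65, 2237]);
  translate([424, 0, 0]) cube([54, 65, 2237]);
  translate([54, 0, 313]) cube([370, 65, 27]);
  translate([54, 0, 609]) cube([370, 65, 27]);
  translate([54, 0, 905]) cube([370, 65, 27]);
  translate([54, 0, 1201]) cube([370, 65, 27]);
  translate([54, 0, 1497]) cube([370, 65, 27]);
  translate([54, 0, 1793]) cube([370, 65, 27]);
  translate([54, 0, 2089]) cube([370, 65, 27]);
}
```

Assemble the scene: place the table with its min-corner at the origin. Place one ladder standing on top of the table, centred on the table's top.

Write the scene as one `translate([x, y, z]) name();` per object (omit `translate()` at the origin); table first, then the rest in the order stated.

table();
translate([231, 253, 777]) ladder();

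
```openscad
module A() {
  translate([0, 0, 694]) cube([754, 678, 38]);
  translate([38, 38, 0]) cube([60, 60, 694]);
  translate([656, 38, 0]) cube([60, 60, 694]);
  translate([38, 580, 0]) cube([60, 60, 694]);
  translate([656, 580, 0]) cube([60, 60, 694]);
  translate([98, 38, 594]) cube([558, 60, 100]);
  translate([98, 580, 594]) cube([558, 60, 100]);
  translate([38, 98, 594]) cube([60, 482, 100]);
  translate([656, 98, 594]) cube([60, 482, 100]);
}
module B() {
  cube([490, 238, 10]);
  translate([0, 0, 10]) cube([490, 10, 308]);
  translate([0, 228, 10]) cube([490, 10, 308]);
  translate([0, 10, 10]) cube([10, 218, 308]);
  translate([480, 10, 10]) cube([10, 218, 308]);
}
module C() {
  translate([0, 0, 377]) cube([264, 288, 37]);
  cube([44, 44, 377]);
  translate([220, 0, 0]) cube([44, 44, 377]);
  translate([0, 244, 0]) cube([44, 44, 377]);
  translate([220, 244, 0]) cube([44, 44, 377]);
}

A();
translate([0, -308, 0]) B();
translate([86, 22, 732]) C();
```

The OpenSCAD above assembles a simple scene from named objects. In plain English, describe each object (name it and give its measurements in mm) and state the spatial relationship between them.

A is a table: top 754 mm (x) × 678 mm (y), 38 mm thick, upper face at z = 732 mm, on four 60×60 mm square legs, each inset 38 mm from the nearest pair of top edges, running from z = 0 to the bottom of the top. Four apron rails, 60 mm thick and 100 mm tall, run between adjacent legs with their top edges flush with the underside of the top and their outer faces flush with the legs' outer faces.

B is an open-topped rectangular box: outside dimensions 490×238×318 mm, with a uniform wall and base thickness of 10 mm. The base is a full 490×238 slab on the floor; four walls sit on top of the base. The front and back walls (the −y and +y sides) span the full width; the two side walls fit between them.

C is a four-legged stool. The seat is a 264×288×37 mm slab whose top surface is at z = 414 mm; four square legs, each 44×44 mm in cross-section, run from the floor (z = 0) to the underside of the seat, each flush with a corner of the seat.

The open box is on the floor beside the table on its −y side. The stool is on top of the table.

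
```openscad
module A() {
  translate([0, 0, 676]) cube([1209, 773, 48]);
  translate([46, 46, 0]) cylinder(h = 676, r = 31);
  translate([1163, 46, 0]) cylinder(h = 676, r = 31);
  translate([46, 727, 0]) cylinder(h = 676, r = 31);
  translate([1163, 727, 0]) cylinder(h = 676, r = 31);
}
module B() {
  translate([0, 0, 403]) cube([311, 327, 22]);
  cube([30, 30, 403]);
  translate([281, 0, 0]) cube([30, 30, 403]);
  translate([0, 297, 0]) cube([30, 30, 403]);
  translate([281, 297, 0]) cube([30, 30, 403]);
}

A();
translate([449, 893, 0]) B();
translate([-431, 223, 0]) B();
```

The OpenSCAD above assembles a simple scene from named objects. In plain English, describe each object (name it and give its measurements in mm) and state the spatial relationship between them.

A is a rectangular dining table. The top is 1209×773×48 mm with its upper surface at z = 724 mm. It stands on four round legs of 62 mm diameter, each leg's bounding box inset 15 mm from the nearest pair of top edges, running from the floor to the underside of the top.

B is a four-legged stool. The seat is 311×327 mm, 22 mm thick, top at z = 425 mm. It stands on four square legs, each 30×30 mm in cross-section, from z = 0 to the seat underside, each flush with a corner of the seat.

Two stools sit around the table at the +y, −x sides.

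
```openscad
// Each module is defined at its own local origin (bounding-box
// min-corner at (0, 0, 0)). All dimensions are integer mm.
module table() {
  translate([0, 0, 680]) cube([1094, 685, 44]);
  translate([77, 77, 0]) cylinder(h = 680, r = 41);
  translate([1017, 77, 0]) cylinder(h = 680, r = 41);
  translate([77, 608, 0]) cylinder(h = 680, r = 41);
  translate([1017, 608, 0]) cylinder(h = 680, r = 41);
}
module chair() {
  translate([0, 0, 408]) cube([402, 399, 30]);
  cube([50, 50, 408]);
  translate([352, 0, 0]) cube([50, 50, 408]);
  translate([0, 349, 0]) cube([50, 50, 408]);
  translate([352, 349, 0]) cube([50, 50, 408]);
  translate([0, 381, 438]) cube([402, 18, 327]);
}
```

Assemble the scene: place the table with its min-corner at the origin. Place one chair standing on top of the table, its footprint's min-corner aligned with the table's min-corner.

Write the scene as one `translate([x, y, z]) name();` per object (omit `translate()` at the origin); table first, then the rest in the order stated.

table();
translate([0, 0, 724]) chair();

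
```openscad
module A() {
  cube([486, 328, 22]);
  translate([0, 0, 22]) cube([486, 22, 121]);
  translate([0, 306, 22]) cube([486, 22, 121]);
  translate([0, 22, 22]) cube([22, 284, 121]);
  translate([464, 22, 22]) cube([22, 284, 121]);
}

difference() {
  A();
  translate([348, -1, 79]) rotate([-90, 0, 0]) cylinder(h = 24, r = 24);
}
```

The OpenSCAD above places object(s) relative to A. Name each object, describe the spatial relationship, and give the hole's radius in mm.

A is an open box. The open box has a circular hole through its front wall. The hole's radius is 24 mm.

The subtracted cylinder has r = 24 mm.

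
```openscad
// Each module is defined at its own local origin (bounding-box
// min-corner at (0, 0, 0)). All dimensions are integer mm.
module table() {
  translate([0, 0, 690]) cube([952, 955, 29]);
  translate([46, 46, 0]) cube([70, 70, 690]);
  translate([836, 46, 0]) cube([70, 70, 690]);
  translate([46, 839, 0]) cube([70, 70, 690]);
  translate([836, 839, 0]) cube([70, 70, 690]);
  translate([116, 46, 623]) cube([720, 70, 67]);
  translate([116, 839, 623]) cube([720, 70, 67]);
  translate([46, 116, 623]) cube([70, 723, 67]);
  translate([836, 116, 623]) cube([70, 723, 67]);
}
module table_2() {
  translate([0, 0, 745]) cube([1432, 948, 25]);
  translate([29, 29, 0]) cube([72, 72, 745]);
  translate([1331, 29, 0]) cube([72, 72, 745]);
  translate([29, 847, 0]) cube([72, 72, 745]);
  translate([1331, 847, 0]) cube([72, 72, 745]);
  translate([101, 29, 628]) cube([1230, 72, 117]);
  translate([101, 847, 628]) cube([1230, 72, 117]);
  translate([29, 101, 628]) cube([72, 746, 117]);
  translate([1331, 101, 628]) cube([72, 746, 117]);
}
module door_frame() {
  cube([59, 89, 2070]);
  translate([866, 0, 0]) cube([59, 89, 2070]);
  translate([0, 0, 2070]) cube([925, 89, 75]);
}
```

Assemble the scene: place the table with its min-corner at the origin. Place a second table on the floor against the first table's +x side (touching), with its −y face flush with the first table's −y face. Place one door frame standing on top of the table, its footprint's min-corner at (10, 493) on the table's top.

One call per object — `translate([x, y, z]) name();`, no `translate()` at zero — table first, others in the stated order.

table();
translate([952, 0, 0]) table_2();
translate([10, 493, 719]) door_frame();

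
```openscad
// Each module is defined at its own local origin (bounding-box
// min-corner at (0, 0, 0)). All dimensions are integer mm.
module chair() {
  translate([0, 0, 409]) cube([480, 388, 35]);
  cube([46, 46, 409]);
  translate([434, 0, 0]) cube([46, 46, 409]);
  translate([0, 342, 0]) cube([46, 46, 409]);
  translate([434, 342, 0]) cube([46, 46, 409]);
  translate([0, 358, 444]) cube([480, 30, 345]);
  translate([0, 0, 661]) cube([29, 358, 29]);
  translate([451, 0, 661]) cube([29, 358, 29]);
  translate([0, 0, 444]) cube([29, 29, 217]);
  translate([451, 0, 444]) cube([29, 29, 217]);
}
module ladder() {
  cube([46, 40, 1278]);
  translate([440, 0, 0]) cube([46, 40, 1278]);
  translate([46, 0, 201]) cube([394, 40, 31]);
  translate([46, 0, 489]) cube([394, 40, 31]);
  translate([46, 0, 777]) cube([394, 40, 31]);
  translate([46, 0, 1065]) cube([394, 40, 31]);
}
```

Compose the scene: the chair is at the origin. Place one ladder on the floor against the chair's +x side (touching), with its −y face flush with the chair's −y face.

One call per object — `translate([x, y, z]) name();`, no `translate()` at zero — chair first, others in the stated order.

chair();
translate([480, 0, 0]) ladder();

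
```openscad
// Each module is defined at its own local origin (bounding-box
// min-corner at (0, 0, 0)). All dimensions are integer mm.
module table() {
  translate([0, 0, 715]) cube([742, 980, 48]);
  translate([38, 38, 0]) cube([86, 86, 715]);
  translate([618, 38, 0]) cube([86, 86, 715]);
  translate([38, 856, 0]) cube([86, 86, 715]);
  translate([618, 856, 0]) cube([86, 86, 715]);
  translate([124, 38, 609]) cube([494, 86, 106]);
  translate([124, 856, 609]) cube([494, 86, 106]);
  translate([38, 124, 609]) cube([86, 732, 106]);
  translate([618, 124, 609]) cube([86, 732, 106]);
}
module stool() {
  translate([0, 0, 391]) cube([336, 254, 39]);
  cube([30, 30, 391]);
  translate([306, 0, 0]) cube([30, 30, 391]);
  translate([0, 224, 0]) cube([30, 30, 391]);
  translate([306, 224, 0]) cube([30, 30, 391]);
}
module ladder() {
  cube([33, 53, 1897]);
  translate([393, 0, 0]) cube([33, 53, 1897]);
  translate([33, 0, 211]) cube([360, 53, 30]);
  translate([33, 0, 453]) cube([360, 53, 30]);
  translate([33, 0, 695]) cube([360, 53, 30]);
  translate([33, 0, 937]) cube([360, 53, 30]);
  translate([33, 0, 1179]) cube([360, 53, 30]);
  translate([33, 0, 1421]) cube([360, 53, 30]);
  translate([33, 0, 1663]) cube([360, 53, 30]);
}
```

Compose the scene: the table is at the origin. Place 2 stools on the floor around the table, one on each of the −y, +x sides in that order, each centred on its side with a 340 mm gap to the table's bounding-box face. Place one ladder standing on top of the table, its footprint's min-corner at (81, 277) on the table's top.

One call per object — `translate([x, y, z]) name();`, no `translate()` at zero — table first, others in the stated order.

table();
translate([203, -594, 0]) stool();
translate([1082, 363, 0]) stool();
translate([81, 277, 763]) ladder();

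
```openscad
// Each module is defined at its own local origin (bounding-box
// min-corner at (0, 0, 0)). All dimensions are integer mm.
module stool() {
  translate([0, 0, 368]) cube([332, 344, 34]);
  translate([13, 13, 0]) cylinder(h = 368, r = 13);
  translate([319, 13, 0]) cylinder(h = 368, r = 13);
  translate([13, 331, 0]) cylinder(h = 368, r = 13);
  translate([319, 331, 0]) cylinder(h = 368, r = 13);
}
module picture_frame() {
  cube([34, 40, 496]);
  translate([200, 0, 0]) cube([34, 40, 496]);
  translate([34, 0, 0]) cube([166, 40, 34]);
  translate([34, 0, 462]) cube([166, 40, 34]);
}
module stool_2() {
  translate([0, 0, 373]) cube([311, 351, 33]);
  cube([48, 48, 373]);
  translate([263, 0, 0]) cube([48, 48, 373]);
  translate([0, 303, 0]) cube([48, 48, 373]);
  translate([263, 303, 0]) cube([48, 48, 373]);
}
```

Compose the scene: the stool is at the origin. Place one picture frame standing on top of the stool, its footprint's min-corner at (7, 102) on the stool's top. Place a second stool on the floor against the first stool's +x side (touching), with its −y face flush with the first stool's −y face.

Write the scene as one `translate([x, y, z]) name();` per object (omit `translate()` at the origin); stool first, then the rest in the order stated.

stool();
translate([7, 102, 402]) picture_frame();
translate([332, 0, 0]) stool_2();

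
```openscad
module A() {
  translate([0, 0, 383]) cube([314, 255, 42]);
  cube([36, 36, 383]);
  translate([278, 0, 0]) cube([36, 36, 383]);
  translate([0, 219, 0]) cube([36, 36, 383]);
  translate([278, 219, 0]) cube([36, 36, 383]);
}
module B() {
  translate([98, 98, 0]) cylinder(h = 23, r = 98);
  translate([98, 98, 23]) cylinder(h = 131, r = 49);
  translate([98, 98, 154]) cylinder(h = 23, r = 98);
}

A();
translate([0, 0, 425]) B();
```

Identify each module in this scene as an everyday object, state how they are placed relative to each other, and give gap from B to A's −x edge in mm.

A is a stool. B is a spool. The spool is on top of the stool. The gap from the spool to the stool's −x edge is 0 mm.

The spool's min-x is at 0; the stool's min-x is 0; gap = 0 mm.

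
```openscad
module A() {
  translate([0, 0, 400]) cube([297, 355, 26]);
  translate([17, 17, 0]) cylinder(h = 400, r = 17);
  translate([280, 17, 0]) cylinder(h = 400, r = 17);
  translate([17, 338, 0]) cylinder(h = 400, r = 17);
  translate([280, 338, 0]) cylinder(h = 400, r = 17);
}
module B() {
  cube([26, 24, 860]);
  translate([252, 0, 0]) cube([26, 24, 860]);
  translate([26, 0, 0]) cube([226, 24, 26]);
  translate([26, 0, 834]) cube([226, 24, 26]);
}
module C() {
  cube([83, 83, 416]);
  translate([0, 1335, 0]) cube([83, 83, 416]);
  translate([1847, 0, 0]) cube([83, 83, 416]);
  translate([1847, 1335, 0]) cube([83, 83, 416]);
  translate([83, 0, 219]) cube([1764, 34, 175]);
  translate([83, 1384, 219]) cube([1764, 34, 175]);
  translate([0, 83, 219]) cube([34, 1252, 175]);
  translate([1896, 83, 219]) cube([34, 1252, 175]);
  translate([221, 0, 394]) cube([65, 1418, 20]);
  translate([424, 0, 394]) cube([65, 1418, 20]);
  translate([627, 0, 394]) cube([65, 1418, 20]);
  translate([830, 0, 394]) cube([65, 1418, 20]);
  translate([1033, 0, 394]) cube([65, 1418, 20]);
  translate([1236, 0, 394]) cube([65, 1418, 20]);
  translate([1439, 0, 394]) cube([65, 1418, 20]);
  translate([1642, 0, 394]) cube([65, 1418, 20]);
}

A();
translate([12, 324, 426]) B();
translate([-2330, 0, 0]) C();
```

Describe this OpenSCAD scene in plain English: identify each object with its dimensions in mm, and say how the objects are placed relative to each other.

A is a simple wooden stool: a rectangular seat 297 mm (x) by 355 mm (y), 26 mm thick, top face at z = 426 mm, on four round legs, each 34 mm in diameter. The legs rest on z = 0, each leg's axis is inset half a diameter from the nearest pair of seat edges (so the leg's bounding box is flush with the corner).

B is a picture frame with a 226×808 mm rectangular opening (x by z) and a uniform 26 mm border on every side. Frame depth is 24 mm along y. It is built from two vertical stiles running the full outside height and two horizontal rails spanning the gap between the stiles.

C is a bed frame 1930 mm long (x) by 1418 mm wide (y). Four 83×83 mm corner posts, 416 mm tall, at the corners of the footprint. Four rails of 34 mm thickness and 175 mm height run between adjacent posts with their undersides at z = 219 mm, their outer faces flush with the outside of the frame (the two x-running rails run between the posts' inner faces; the two y-running rails run between the posts' inner faces). 8 slats, each 65 mm wide (x) and 20 mm thick, lie across the top of the two x-running rails, running the full 1418 mm width of the frame in y; the slats are evenly spaced along x between the inner faces of the end posts with equal gaps (rounded down to the nearest mm) at the −x end and between each pair — any rounding remainder accumulates at the +x end.

The picture frame is on top of the stool. The bed frame is on the floor beside the stool on its −x side.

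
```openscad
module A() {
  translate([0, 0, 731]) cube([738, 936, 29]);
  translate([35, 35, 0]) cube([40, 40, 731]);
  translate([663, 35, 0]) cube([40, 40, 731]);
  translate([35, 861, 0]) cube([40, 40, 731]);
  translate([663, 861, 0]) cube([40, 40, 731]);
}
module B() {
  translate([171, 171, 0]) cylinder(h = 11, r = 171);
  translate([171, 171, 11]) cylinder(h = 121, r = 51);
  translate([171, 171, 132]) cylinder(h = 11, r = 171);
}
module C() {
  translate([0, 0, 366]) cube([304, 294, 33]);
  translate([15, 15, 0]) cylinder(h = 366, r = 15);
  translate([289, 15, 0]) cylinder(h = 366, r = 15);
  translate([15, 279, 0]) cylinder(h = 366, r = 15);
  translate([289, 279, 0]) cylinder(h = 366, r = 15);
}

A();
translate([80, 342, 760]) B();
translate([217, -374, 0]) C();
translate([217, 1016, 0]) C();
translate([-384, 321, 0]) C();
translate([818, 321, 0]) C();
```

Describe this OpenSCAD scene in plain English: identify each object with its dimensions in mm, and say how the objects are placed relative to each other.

A is a rectangular dining table. The top is 738×936×29 mm with its upper surface at z = 760 mm. It stands on four 40×40 mm square legs, each inset 35 mm from the nearest pair of top edges, running from the floor to the underside of the top.

B is a spool: two coaxial disc flanges of radius 171 mm and thickness 11 mm, joined by a core cylinder of radius 51 mm and height 121 mm. The lower flange rests on z = 0 and the three cylinders share a vertical axis.

C is a simple wooden stool: a rectangular seat 304 mm (x) by 294 mm (y), 33 mm thick, top face at z = 399 mm, on four round legs, each 30 mm in diameter. The legs rest on z = 0, each leg's axis is inset half a diameter from the nearest pair of seat edges (so the leg's bounding box is flush with the corner).

The spool is on top of the table. Four stools sit around the table at the −y, +y, −x, +x sides.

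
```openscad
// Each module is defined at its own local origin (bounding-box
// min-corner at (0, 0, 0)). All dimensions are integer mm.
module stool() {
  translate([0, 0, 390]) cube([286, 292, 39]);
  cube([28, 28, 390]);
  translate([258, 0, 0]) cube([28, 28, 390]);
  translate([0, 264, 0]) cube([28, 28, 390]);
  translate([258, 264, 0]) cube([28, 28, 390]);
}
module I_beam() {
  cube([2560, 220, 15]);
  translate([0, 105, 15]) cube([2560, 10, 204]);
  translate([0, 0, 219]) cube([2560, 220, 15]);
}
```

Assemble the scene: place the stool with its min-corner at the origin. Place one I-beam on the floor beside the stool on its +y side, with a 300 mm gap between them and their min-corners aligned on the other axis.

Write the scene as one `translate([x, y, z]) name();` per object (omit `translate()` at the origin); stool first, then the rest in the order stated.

stool();
translate([0, 592, 0]) I_beam();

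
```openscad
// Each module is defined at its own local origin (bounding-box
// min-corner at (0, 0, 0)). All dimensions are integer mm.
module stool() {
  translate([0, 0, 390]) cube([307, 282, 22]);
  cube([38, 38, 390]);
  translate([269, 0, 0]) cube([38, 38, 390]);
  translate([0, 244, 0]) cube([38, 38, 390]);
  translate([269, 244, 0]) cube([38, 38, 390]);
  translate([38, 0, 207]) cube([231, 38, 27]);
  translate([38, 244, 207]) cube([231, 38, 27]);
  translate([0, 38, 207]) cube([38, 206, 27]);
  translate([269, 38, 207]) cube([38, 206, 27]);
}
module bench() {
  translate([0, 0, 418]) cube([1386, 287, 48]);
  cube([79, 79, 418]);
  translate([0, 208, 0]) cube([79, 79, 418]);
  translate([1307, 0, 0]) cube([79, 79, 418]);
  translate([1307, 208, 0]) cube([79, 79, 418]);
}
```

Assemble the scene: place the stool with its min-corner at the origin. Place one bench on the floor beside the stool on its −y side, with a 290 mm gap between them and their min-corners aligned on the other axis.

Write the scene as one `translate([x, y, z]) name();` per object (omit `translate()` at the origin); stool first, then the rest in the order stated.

stool();
translate([0, -577, 0]) bench();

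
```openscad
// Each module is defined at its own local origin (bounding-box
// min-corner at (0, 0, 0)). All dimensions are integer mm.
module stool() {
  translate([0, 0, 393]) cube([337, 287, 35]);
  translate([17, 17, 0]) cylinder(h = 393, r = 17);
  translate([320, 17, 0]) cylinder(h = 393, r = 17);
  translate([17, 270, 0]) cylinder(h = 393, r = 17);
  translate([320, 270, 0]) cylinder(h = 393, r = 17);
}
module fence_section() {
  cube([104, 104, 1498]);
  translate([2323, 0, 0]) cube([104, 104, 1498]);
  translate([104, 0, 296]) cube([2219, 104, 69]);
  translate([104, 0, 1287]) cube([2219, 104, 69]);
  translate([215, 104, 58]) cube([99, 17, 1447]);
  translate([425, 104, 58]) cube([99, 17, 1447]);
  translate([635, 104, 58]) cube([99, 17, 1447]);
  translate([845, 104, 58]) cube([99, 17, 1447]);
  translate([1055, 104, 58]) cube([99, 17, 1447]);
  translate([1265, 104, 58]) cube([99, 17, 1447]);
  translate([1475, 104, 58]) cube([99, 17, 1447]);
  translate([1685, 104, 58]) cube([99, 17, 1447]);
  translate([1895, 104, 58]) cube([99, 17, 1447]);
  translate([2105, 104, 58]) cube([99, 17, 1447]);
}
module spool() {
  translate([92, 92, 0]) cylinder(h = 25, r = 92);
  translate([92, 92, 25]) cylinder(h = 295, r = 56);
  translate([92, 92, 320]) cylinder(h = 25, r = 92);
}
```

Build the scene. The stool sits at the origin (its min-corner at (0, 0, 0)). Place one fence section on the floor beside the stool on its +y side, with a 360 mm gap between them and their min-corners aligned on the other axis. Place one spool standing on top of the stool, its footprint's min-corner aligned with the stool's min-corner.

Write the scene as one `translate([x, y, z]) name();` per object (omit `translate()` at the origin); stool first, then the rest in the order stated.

stool();
translate([0, 647, 0]) fence_section();
translate([0, 0, 428]) spool();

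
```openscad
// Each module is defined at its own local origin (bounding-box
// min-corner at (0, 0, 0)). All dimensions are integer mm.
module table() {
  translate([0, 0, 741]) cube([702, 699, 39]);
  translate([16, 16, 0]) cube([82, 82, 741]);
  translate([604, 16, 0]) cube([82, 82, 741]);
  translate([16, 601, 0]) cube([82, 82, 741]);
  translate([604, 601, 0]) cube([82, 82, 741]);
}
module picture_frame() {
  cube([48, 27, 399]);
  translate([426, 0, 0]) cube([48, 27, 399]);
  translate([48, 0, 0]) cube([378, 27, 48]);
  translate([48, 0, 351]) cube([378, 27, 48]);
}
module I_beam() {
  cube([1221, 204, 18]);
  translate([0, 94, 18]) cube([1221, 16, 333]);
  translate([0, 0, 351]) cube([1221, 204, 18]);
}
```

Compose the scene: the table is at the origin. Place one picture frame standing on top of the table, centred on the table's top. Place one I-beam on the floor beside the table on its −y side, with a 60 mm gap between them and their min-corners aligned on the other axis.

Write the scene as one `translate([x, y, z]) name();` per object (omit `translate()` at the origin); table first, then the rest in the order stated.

table();
translate([114, 336, 780]) picture_frame();
translate([0, -264, 0]) I_beam();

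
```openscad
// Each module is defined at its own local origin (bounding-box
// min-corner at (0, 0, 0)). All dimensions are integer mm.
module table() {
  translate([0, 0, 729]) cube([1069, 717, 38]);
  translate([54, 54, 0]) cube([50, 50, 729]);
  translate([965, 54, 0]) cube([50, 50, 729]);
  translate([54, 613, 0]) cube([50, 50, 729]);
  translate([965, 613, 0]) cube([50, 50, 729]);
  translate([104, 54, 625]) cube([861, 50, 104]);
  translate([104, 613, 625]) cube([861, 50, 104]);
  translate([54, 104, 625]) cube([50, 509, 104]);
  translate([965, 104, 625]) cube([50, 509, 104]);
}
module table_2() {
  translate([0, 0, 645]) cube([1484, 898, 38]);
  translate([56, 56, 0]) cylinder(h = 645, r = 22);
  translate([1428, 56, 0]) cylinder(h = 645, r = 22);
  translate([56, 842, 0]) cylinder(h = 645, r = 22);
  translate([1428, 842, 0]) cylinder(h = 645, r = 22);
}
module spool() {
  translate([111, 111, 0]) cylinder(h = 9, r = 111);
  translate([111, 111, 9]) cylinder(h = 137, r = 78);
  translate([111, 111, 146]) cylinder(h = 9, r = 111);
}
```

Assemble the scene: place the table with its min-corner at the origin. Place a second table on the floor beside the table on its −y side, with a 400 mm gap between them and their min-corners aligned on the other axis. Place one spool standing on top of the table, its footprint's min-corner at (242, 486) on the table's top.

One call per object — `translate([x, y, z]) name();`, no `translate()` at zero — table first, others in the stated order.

table();
translate([0, -1298, 0]) table_2();
translate([242, 486, 767]) spool();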